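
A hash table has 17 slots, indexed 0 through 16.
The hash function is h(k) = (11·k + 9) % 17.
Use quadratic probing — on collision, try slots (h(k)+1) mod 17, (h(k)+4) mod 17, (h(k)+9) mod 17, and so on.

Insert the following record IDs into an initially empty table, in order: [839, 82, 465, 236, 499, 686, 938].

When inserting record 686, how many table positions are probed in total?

Insert 839: h=7, slot 7 empty -> index 7.
Insert 82: h=10, slot 10 empty -> index 10.
Insert 465: h=7, slot 7 occupied -> index 8.
Insert 236: h=4, slot 4 empty -> index 4.
Insert 499: h=7, slots 7,8 occupied -> index 11.
Insert 686: h=7, slots 7,8,11 occupied -> index 16.
Insert 938: h=8, slot 8 occupied -> index 9.
Table: [∅, ∅, ∅, ∅, 236, ∅, ∅, 839, 465, 938, 82, 499, ∅, ∅, ∅, ∅, 686]

4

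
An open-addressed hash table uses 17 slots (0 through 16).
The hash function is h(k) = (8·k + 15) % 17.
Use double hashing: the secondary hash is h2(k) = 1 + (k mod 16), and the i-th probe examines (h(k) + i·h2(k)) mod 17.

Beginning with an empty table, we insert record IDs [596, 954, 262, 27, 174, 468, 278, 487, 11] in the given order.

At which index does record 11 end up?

596: h=6 -> slot 6
954: h=14 -> slot 14
262: h=3 -> slot 3
27: h=10 -> slot 10
174: h=13 -> slot 13
468: h=2 -> slot 2
278: h=12 -> slot 12
487: h=1 -> slot 1
11: h=1, h2=12, probe 1,13,8 -> slot 8
Table: [_, 487, 468, 262, _, _, 596, _, 11, _, 27, _, 278, 174, 954, _, _]

8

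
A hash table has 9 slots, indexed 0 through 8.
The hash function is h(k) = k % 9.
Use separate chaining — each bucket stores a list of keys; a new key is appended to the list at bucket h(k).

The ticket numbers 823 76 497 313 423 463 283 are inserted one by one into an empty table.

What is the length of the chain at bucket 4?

Insert 823: h=4, bucket 4 empty → new chain.
Insert 76: h=4, bucket 4 nonempty → append to chain.
Insert 497: h=2, bucket 2 empty → new chain.
Insert 313: h=7, bucket 7 empty → new chain.
Insert 423: h=0, bucket 0 empty → new chain.
Insert 463: h=4, bucket 4 nonempty → append to chain.
Insert 283: h=4, bucket 4 nonempty → append to chain.
Final buckets:
0: 423
1: ∅
2: 497
3: ∅
4: 823 -> 76 -> 463 -> 283
5: ∅
6: ∅
7: 313
8: ∅

4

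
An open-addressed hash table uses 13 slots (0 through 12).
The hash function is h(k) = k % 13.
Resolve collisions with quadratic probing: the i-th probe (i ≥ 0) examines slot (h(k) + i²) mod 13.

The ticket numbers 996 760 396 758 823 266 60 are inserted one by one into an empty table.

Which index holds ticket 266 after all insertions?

996 hashes to 8; slot 8 is free => place at 8.
760 hashes to 6; slot 6 is free => place at 6.
396 hashes to 6; 6 taken => place at 7.
758 hashes to 4; slot 4 is free => place at 4.
823 hashes to 4; 4 taken => place at 5.
266 hashes to 6; 6,7 taken => place at 10.
60 hashes to 8; 8 taken => place at 9.
Table: [., ., ., ., 758, 823, 760, 396, 996, 60, 266, ., .]

10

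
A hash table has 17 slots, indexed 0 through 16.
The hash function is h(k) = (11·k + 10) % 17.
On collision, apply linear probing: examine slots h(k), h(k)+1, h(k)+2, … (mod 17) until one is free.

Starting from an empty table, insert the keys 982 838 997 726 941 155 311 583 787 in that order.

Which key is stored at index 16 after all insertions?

311

Insert 982: h=0, slot 0 empty → index 0.
Insert 838: h=14, slot 14 empty → index 14.
Insert 997: h=12, slot 12 empty → index 12.
Insert 726: h=6, slot 6 empty → index 6.
Insert 941: h=8, slot 8 empty → index 8.
Insert 155: h=15, slot 15 empty → index 15.
Insert 311: h=14, slots 14,15 occupied → index 16.
Insert 583: h=14, slots 14,15,16,0 occupied → index 1.
Insert 787: h=14, slots 14,15,16,0,1 occupied → index 2.
Table: [982, 583, 787, —, —, —, 726, —, 941, —, —, —, 997, —, 838, 155, 311]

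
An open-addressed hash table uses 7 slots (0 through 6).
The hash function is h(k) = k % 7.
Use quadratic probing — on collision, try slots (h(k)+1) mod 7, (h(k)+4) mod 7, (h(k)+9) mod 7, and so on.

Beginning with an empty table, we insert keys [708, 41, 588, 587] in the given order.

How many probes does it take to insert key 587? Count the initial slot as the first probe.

Insert 708: h=1, slot 1 empty → index 1.
Insert 41: h=6, slot 6 empty → index 6.
Insert 588: h=0, slot 0 empty → index 0.
Insert 587: h=6, slots 6,0 occupied → index 3.
Table: [588, 708, ∅, 587, ∅, ∅, 41]

3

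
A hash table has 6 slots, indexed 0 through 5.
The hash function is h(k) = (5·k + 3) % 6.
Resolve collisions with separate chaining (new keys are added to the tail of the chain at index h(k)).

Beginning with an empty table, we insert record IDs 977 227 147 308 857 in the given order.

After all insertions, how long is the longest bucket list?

Insert 977: h=4, bucket 4 empty → new chain.
Insert 227: h=4, bucket 4 nonempty → append to chain.
Insert 147: h=0, bucket 0 empty → new chain.
Insert 308: h=1, bucket 1 empty → new chain.
Insert 857: h=4, bucket 4 nonempty → append to chain.
Final buckets:
0: 147
1: 308
2: -
3: -
4: 977 -> 227 -> 857
5: -

3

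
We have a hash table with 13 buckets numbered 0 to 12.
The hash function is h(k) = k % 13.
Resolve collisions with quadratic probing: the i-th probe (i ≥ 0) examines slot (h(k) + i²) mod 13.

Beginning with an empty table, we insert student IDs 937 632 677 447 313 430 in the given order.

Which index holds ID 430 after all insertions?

Insert 937: h=1, slot 1 empty -> index 1.
Insert 632: h=8, slot 8 empty -> index 8.
Insert 677: h=1, slot 1 occupied -> index 2.
Insert 447: h=5, slot 5 empty -> index 5.
Insert 313: h=1, slots 1,2,5 occupied -> index 10.
Insert 430: h=1, slots 1,2,5,10 occupied -> index 4.
Table: [_, 937, 677, _, 430, 447, _, _, 632, _, 313, _, _]

4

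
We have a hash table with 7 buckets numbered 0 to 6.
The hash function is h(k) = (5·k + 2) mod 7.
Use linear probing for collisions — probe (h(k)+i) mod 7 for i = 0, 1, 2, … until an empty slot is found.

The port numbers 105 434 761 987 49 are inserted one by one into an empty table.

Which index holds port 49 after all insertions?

105: h=2 -> slot 2
434: h=2, probe 2,3 -> slot 3
761: h=6 -> slot 6
987: h=2, probe 2,3,4 -> slot 4
49: h=2, probe 2,3,4,5 -> slot 5
Table: [—, —, 105, 434, 987, 49, 761]

5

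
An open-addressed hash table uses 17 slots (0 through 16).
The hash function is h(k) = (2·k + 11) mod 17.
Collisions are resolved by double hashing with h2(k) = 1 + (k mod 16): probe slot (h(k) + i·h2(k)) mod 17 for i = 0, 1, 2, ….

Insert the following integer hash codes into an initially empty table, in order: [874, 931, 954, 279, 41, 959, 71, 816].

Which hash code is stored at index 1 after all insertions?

41

874 hashes to 8; slot 8 is free -> place at 8.
931 hashes to 3; slot 3 is free -> place at 3.
954 hashes to 15; slot 15 is free -> place at 15.
279 hashes to 8, h2=8; 8 taken -> place at 16.
41 hashes to 8, h2=10; 8 taken -> place at 1.
959 hashes to 8, h2=16; 8 taken -> place at 7.
71 hashes to 0; slot 0 is free -> place at 0.
816 hashes to 11; slot 11 is free -> place at 11.
Table: [71, 41, -, 931, -, -, -, 959, 874, -, -, 816, -, -, -, 954, 279]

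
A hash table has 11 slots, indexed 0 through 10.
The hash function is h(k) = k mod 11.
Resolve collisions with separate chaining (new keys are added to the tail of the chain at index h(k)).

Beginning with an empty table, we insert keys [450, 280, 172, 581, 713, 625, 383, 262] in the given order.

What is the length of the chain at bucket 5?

450 → bucket 10
280 → bucket 5
172 → bucket 7
581 → bucket 9
713 → bucket 9 (collision)
625 → bucket 9 (collision)
383 → bucket 9 (collision)
262 → bucket 9 (collision)
Final buckets:
0: —
1: —
2: —
3: —
4: —
5: 280
6: —
7: 172
8: —
9: 581 -> 713 -> 625 -> 383 -> 262
10: 450

1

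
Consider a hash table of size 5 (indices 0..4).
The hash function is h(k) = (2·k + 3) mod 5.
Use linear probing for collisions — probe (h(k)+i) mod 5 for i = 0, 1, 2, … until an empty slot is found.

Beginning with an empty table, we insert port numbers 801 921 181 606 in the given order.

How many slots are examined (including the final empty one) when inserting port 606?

4

Insert 801: h=0, slot 0 empty → index 0.
Insert 921: h=0, slot 0 occupied → index 1.
Insert 181: h=0, slots 0,1 occupied → index 2.
Insert 606: h=0, slots 0,1,2 occupied → index 3.
Table: [801, 921, 181, 606, _]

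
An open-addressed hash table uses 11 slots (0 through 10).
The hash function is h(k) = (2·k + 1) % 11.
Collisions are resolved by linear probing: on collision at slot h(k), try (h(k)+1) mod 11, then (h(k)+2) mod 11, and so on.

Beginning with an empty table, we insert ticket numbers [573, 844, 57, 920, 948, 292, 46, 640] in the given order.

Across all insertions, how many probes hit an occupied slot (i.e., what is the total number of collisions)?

9

573: h=3 -> slot 3
844: h=6 -> slot 6
57: h=5 -> slot 5
920: h=4 -> slot 4
948: h=5, probe 5,6,7 -> slot 7
292: h=2 -> slot 2
46: h=5, probe 5,6,7,8 -> slot 8
640: h=5, probe 5,6,7,8,9 -> slot 9
Table: [., ., 292, 573, 920, 57, 844, 948, 46, 640, .]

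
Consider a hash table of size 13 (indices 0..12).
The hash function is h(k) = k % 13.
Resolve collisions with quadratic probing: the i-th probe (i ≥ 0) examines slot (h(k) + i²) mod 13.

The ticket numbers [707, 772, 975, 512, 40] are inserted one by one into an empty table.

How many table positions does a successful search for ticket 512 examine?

707 hashes to 5; slot 5 is free -> place at 5.
772 hashes to 5; 5 taken -> place at 6.
975 hashes to 0; slot 0 is free -> place at 0.
512 hashes to 5; 5,6 taken -> place at 9.
40 hashes to 1; slot 1 is free -> place at 1.
Table: [975, 40, ., ., ., 707, 772, ., ., 512, ., ., .]
Lookup 512: h=5, probe 5,6,9 → found at 9.

3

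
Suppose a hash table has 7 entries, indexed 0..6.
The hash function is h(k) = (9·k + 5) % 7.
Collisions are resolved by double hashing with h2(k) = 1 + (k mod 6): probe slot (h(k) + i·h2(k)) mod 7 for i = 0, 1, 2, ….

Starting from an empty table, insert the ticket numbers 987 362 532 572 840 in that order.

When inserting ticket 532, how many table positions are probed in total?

987: h=5 -> slot 5
362: h=1 -> slot 1
532: h=5, h2=5, probe 5,3 -> slot 3
572: h=1, h2=3, probe 1,4 -> slot 4
840: h=5, h2=1, probe 5,6 -> slot 6
Table: [—, 362, —, 532, 572, 987, 840]

2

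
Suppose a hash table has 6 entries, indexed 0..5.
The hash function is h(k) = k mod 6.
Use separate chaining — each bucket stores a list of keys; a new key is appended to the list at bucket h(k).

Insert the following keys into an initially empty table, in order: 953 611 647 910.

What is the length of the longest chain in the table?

Insert 953: h=5, bucket 5 empty → new chain.
Insert 611: h=5, bucket 5 nonempty → append to chain.
Insert 647: h=5, bucket 5 nonempty → append to chain.
Insert 910: h=4, bucket 4 empty → new chain.
Final buckets:
0: —
1: —
2: —
3: —
4: 910
5: 953 -> 611 -> 647

3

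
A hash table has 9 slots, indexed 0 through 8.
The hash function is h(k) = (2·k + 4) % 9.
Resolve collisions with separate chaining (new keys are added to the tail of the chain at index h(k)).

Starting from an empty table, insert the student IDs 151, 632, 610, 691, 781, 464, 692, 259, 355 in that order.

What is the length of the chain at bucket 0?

Insert 151: h=0, bucket 0 empty -> new chain.
Insert 632: h=8, bucket 8 empty -> new chain.
Insert 610: h=0, bucket 0 nonempty -> append to chain.
Insert 691: h=0, bucket 0 nonempty -> append to chain.
Insert 781: h=0, bucket 0 nonempty -> append to chain.
Insert 464: h=5, bucket 5 empty -> new chain.
Insert 692: h=2, bucket 2 empty -> new chain.
Insert 259: h=0, bucket 0 nonempty -> append to chain.
Insert 355: h=3, bucket 3 empty -> new chain.
Final buckets:
0: 151 -> 610 -> 691 -> 781 -> 259
1: -
2: 692
3: 355
4: -
5: 464
6: -
7: -
8: 632

5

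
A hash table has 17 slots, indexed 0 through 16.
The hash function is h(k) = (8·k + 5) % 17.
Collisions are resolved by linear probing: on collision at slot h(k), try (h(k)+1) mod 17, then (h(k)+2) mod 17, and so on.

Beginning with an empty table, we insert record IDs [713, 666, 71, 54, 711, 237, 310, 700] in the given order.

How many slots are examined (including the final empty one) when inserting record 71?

713: h=14 => slot 14
666: h=12 => slot 12
71: h=12, probe 12,13 => slot 13
54: h=12, probe 12,13,14,15 => slot 15
711: h=15, probe 15,16 => slot 16
237: h=14, probe 14,15,16,0 => slot 0
310: h=3 => slot 3
700: h=12, probe 12,13,14,15,16,0,1 => slot 1
Table: [237, 700, ., 310, ., ., ., ., ., ., ., ., 666, 71, 713, 54, 711]

2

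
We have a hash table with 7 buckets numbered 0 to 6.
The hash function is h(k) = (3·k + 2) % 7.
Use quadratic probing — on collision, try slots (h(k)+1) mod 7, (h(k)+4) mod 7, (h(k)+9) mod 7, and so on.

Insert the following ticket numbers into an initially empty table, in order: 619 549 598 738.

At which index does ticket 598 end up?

619: h=4 → slot 4
549: h=4, probe 4,5 → slot 5
598: h=4, probe 4,5,1 → slot 1
738: h=4, probe 4,5,1,6 → slot 6
Table: [_, 598, _, _, 619, 549, 738]

1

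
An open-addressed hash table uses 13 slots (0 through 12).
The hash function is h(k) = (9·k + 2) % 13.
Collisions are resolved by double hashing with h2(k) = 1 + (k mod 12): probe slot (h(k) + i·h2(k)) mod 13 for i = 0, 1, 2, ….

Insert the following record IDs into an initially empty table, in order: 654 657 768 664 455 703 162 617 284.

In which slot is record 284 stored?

7

Insert 654: h=12, slot 12 empty → index 12.
Insert 657: h=0, slot 0 empty → index 0.
Insert 768: h=11, slot 11 empty → index 11.
Insert 664: h=11, h2=5, slot 11 occupied → index 3.
Insert 455: h=2, slot 2 empty → index 2.
Insert 703: h=11, h2=8, slot 11 occupied → index 6.
Insert 162: h=4, slot 4 empty → index 4.
Insert 617: h=4, h2=6, slot 4 occupied → index 10.
Insert 284: h=10, h2=9, slots 10,6,2,11 occupied → index 7.
Table: [657, —, 455, 664, 162, —, 703, 284, —, —, 617, 768, 654]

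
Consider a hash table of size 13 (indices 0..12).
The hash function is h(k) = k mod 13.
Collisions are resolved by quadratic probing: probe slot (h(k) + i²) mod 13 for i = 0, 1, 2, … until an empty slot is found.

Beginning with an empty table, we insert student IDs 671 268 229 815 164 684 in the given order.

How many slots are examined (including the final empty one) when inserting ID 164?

Insert 671: h=8, slot 8 empty -> index 8.
Insert 268: h=8, slot 8 occupied -> index 9.
Insert 229: h=8, slots 8,9 occupied -> index 12.
Insert 815: h=9, slot 9 occupied -> index 10.
Insert 164: h=8, slots 8,9,12 occupied -> index 4.
Insert 684: h=8, slots 8,9,12,4 occupied -> index 11.
Table: [_, _, _, _, 164, _, _, _, 671, 268, 815, 684, 229]

4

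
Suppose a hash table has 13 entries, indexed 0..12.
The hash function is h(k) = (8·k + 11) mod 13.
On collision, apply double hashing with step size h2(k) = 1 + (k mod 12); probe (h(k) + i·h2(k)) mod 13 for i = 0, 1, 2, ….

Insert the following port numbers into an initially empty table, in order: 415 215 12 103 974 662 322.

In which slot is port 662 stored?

Insert 415: h=3, slot 3 empty -> index 3.
Insert 215: h=2, slot 2 empty -> index 2.
Insert 12: h=3, h2=1, slot 3 occupied -> index 4.
Insert 103: h=3, h2=8, slot 3 occupied -> index 11.
Insert 974: h=3, h2=3, slot 3 occupied -> index 6.
Insert 662: h=3, h2=3, slots 3,6 occupied -> index 9.
Insert 322: h=0, slot 0 empty -> index 0.
Table: [322, ∅, 215, 415, 12, ∅, 974, ∅, ∅, 662, ∅, 103, ∅]

9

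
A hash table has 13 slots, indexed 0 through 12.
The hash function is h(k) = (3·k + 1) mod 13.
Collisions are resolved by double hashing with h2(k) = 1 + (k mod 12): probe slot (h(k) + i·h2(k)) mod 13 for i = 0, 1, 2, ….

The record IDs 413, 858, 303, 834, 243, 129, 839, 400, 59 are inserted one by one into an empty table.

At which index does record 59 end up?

8

Insert 413: h=5, slot 5 empty -> index 5.
Insert 858: h=1, slot 1 empty -> index 1.
Insert 303: h=0, slot 0 empty -> index 0.
Insert 834: h=7, slot 7 empty -> index 7.
Insert 243: h=2, slot 2 empty -> index 2.
Insert 129: h=11, slot 11 empty -> index 11.
Insert 839: h=9, slot 9 empty -> index 9.
Insert 400: h=5, h2=5, slot 5 occupied -> index 10.
Insert 59: h=9, h2=12, slot 9 occupied -> index 8.
Table: [303, 858, 243, —, —, 413, —, 834, 59, 839, 400, 129, —]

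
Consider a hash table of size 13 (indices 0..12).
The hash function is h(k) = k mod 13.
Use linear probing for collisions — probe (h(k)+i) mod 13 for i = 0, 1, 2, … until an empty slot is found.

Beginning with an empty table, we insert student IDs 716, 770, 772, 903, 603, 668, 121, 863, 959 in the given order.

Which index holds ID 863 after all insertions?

Insert 716: h=1, slot 1 empty => index 1.
Insert 770: h=3, slot 3 empty => index 3.
Insert 772: h=5, slot 5 empty => index 5.
Insert 903: h=6, slot 6 empty => index 6.
Insert 603: h=5, slots 5,6 occupied => index 7.
Insert 668: h=5, slots 5,6,7 occupied => index 8.
Insert 121: h=4, slot 4 empty => index 4.
Insert 863: h=5, slots 5,6,7,8 occupied => index 9.
Insert 959: h=10, slot 10 empty => index 10.
Table: [., 716, ., 770, 121, 772, 903, 603, 668, 863, 959, ., .]

9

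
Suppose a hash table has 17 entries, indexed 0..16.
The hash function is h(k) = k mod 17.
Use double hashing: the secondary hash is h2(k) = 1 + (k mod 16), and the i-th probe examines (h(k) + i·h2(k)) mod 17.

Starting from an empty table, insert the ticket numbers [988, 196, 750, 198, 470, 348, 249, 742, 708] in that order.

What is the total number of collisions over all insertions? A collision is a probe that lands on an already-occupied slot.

988 hashes to 2; slot 2 is free → place at 2.
196 hashes to 9; slot 9 is free → place at 9.
750 hashes to 2, h2=15; 2 taken → place at 0.
198 hashes to 11; slot 11 is free → place at 11.
470 hashes to 11, h2=7; 11 taken → place at 1.
348 hashes to 8; slot 8 is free → place at 8.
249 hashes to 11, h2=10; 11 taken → place at 4.
742 hashes to 11, h2=7; 11,1,8 taken → place at 15.
708 hashes to 11, h2=5; 11 taken → place at 16.
Table: [750, 470, 988, ., 249, ., ., ., 348, 196, ., 198, ., ., ., 742, 708]

7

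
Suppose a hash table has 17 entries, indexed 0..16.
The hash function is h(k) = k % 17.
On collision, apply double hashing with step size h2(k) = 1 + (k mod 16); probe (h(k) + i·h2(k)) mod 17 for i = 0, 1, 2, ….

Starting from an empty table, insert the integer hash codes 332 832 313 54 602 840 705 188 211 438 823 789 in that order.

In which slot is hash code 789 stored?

332 hashes to 9; slot 9 is free → place at 9.
832 hashes to 16; slot 16 is free → place at 16.
313 hashes to 7; slot 7 is free → place at 7.
54 hashes to 3; slot 3 is free → place at 3.
602 hashes to 7, h2=11; 7 taken → place at 1.
840 hashes to 7, h2=9; 7,16 taken → place at 8.
705 hashes to 8, h2=2; 8 taken → place at 10.
188 hashes to 1, h2=13; 1 taken → place at 14.
211 hashes to 7, h2=4; 7 taken → place at 11.
438 hashes to 13; slot 13 is free → place at 13.
823 hashes to 7, h2=8; 7 taken → place at 15.
789 hashes to 7, h2=6; 7,13 taken → place at 2.
Table: [., 602, 789, 54, ., ., ., 313, 840, 332, 705, 211, ., 438, 188, 823, 832]

2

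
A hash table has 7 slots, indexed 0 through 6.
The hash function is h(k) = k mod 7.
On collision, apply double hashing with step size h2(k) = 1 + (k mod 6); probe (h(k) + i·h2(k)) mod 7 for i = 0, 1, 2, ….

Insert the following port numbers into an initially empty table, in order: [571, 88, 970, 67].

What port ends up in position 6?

571 hashes to 4; slot 4 is free → place at 4.
88 hashes to 4, h2=5; 4 taken → place at 2.
970 hashes to 4, h2=5; 4,2 taken → place at 0.
67 hashes to 4, h2=2; 4 taken → place at 6.
Table: [970, ., 88, ., 571, ., 67]

67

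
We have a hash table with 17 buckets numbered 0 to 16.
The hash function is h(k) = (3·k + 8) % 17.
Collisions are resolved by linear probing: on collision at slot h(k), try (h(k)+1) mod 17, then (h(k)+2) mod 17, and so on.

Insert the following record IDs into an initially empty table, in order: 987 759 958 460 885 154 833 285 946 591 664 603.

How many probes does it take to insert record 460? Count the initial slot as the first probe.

2

987 hashes to 11; slot 11 is free → place at 11.
759 hashes to 7; slot 7 is free → place at 7.
958 hashes to 9; slot 9 is free → place at 9.
460 hashes to 11; 11 taken → place at 12.
885 hashes to 11; 11,12 taken → place at 13.
154 hashes to 11; 11,12,13 taken → place at 14.
833 hashes to 8; slot 8 is free → place at 8.
285 hashes to 13; 13,14 taken → place at 15.
946 hashes to 7; 7,8,9 taken → place at 10.
591 hashes to 13; 13,14,15 taken → place at 16.
664 hashes to 11; 11,12,13,14,15,16 taken → place at 0.
603 hashes to 15; 15,16,0 taken → place at 1.
Table: [664, 603, _, _, _, _, _, 759, 833, 958, 946, 987, 460, 885, 154, 285, 591]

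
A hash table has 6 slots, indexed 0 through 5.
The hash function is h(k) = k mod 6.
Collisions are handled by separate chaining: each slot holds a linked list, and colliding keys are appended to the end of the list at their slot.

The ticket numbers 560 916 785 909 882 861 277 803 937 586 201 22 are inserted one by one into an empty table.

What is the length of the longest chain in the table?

3

Insert 560: h=2, bucket 2 empty -> new chain.
Insert 916: h=4, bucket 4 empty -> new chain.
Insert 785: h=5, bucket 5 empty -> new chain.
Insert 909: h=3, bucket 3 empty -> new chain.
Insert 882: h=0, bucket 0 empty -> new chain.
Insert 861: h=3, bucket 3 nonempty -> append to chain.
Insert 277: h=1, bucket 1 empty -> new chain.
Insert 803: h=5, bucket 5 nonempty -> append to chain.
Insert 937: h=1, bucket 1 nonempty -> append to chain.
Insert 586: h=4, bucket 4 nonempty -> append to chain.
Insert 201: h=3, bucket 3 nonempty -> append to chain.
Insert 22: h=4, bucket 4 nonempty -> append to chain.
Final buckets:
0: 882
1: 277 -> 937
2: 560
3: 909 -> 861 -> 201
4: 916 -> 586 -> 22
5: 785 -> 803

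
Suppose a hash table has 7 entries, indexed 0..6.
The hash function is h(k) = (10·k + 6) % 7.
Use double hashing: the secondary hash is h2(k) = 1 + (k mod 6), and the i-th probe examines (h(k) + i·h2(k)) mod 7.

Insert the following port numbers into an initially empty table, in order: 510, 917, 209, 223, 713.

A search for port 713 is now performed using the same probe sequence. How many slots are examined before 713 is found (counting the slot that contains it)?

3

510: h=3 → slot 3
917: h=6 → slot 6
209: h=3, h2=6, probe 3,2 → slot 2
223: h=3, h2=2, probe 3,5 → slot 5
713: h=3, h2=6, probe 3,2,1 → slot 1
Table: [∅, 713, 209, 510, ∅, 223, 917]
Lookup 713: h=3, h2=6, probe 3,2,1 → found at 1.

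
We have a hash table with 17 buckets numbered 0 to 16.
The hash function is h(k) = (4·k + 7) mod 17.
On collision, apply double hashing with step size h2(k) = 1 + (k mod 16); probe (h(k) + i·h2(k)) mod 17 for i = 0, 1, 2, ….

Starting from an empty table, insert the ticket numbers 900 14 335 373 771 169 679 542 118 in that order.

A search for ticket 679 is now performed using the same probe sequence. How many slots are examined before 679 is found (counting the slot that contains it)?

900 hashes to 3; slot 3 is free → place at 3.
14 hashes to 12; slot 12 is free → place at 12.
335 hashes to 4; slot 4 is free → place at 4.
373 hashes to 3, h2=6; 3 taken → place at 9.
771 hashes to 14; slot 14 is free → place at 14.
169 hashes to 3, h2=10; 3 taken → place at 13.
679 hashes to 3, h2=8; 3 taken → place at 11.
542 hashes to 16; slot 16 is free → place at 16.
118 hashes to 3, h2=7; 3 taken → place at 10.
Table: [-, -, -, 900, 335, -, -, -, -, 373, 118, 679, 14, 169, 771, -, 542]
Lookup 679: h=3, h2=8, probe 3,11 → found at 11.

2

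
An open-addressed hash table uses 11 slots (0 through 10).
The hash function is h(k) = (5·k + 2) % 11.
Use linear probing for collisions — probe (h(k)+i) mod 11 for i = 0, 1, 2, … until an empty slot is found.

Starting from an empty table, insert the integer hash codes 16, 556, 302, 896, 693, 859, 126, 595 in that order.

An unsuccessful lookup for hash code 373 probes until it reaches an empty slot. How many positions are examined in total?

16: h=5 => slot 5
556: h=10 => slot 10
302: h=5, probe 5,6 => slot 6
896: h=5, probe 5,6,7 => slot 7
693: h=2 => slot 2
859: h=7, probe 7,8 => slot 8
126: h=5, probe 5,6,7,8,9 => slot 9
595: h=7, probe 7,8,9,10,0 => slot 0
Table: [595, —, 693, —, —, 16, 302, 896, 859, 126, 556]
Lookup 373: h=8, probe 8,9,10,0,1 → slot 1 empty, not found.

5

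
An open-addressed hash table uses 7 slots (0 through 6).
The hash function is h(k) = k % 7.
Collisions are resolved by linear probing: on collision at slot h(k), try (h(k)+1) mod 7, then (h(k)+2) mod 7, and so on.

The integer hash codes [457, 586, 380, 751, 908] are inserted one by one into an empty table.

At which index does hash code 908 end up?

457: h=2 → slot 2
586: h=5 → slot 5
380: h=2, probe 2,3 → slot 3
751: h=2, probe 2,3,4 → slot 4
908: h=5, probe 5,6 → slot 6
Table: [∅, ∅, 457, 380, 751, 586, 908]

6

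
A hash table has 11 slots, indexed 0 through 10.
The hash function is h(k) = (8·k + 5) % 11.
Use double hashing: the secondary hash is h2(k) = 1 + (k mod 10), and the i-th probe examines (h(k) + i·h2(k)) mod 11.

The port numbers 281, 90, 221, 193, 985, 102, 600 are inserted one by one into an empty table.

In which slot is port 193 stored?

6

281: h=9 → slot 9
90: h=10 → slot 10
221: h=2 → slot 2
193: h=9, h2=4, probe 9,2,6 → slot 6
985: h=9, h2=6, probe 9,4 → slot 4
102: h=7 → slot 7
600: h=9, h2=1, probe 9,10,0 → slot 0
Table: [600, ., 221, ., 985, ., 193, 102, ., 281, 90]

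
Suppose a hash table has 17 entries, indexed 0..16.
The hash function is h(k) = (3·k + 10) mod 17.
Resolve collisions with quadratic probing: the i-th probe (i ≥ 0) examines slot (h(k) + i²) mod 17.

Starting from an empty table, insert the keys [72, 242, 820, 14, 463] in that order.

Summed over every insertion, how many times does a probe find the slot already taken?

6

72 hashes to 5; slot 5 is free => place at 5.
242 hashes to 5; 5 taken => place at 6.
820 hashes to 5; 5,6 taken => place at 9.
14 hashes to 1; slot 1 is free => place at 1.
463 hashes to 5; 5,6,9 taken => place at 14.
Table: [-, 14, -, -, -, 72, 242, -, -, 820, -, -, -, -, 463, -, -]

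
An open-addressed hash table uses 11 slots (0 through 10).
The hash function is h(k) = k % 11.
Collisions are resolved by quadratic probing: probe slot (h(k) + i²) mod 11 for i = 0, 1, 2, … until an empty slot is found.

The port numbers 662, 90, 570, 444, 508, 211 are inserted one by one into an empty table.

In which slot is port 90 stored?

3

662 hashes to 2; slot 2 is free → place at 2.
90 hashes to 2; 2 taken → place at 3.
570 hashes to 9; slot 9 is free → place at 9.
444 hashes to 4; slot 4 is free → place at 4.
508 hashes to 2; 2,3 taken → place at 6.
211 hashes to 2; 2,3,6 taken → place at 0.
Table: [211, ∅, 662, 90, 444, ∅, 508, ∅, ∅, 570, ∅]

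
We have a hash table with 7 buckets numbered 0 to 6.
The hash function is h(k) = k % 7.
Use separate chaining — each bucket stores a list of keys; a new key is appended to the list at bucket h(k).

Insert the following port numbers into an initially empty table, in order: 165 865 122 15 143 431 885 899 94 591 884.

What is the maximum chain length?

6

Insert 165: h=4, bucket 4 empty → new chain.
Insert 865: h=4, bucket 4 nonempty → append to chain.
Insert 122: h=3, bucket 3 empty → new chain.
Insert 15: h=1, bucket 1 empty → new chain.
Insert 143: h=3, bucket 3 nonempty → append to chain.
Insert 431: h=4, bucket 4 nonempty → append to chain.
Insert 885: h=3, bucket 3 nonempty → append to chain.
Insert 899: h=3, bucket 3 nonempty → append to chain.
Insert 94: h=3, bucket 3 nonempty → append to chain.
Insert 591: h=3, bucket 3 nonempty → append to chain.
Insert 884: h=2, bucket 2 empty → new chain.
Final buckets:
0: —
1: 15
2: 884
3: 122 -> 143 -> 885 -> 899 -> 94 -> 591
4: 165 -> 865 -> 431
5: —
6: —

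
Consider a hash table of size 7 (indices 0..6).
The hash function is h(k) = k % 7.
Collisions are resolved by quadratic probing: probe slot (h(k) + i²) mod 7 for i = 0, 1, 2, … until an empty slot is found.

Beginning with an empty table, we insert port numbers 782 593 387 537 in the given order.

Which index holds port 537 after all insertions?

Insert 782: h=5, slot 5 empty → index 5.
Insert 593: h=5, slot 5 occupied → index 6.
Insert 387: h=2, slot 2 empty → index 2.
Insert 537: h=5, slots 5,6,2 occupied → index 0.
Table: [537, ∅, 387, ∅, ∅, 782, 593]

0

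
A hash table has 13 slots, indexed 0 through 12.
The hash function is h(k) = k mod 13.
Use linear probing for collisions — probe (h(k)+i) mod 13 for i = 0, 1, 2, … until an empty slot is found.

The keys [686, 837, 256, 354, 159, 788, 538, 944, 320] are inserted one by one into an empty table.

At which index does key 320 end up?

12

686: h=10 -> slot 10
837: h=5 -> slot 5
256: h=9 -> slot 9
354: h=3 -> slot 3
159: h=3, probe 3,4 -> slot 4
788: h=8 -> slot 8
538: h=5, probe 5,6 -> slot 6
944: h=8, probe 8,9,10,11 -> slot 11
320: h=8, probe 8,9,10,11,12 -> slot 12
Table: [—, —, —, 354, 159, 837, 538, —, 788, 256, 686, 944, 320]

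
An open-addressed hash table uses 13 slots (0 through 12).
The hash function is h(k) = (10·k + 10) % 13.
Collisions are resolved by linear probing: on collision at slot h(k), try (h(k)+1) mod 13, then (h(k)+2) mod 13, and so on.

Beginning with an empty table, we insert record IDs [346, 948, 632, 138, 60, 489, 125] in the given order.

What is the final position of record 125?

Insert 346: h=12, slot 12 empty → index 12.
Insert 948: h=0, slot 0 empty → index 0.
Insert 632: h=12, slots 12,0 occupied → index 1.
Insert 138: h=12, slots 12,0,1 occupied → index 2.
Insert 60: h=12, slots 12,0,1,2 occupied → index 3.
Insert 489: h=12, slots 12,0,1,2,3 occupied → index 4.
Insert 125: h=12, slots 12,0,1,2,3,4 occupied → index 5.
Table: [948, 632, 138, 60, 489, 125, ∅, ∅, ∅, ∅, ∅, ∅, 346]

5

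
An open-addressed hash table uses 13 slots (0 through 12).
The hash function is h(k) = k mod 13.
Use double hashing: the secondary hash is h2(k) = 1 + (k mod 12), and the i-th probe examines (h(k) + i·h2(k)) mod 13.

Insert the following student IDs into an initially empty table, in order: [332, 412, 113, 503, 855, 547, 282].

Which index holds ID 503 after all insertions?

8

332: h=7 => slot 7
412: h=9 => slot 9
113: h=9, h2=6, probe 9,2 => slot 2
503: h=9, h2=12, probe 9,8 => slot 8
855: h=10 => slot 10
547: h=1 => slot 1
282: h=9, h2=7, probe 9,3 => slot 3
Table: [., 547, 113, 282, ., ., ., 332, 503, 412, 855, ., .]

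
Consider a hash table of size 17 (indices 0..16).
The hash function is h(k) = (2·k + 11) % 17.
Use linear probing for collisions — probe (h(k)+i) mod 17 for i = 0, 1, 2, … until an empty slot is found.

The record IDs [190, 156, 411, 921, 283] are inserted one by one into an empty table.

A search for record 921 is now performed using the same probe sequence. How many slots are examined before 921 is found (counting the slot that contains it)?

190 hashes to 0; slot 0 is free => place at 0.
156 hashes to 0; 0 taken => place at 1.
411 hashes to 0; 0,1 taken => place at 2.
921 hashes to 0; 0,1,2 taken => place at 3.
283 hashes to 16; slot 16 is free => place at 16.
Table: [190, 156, 411, 921, -, -, -, -, -, -, -, -, -, -, -, -, 283]
Lookup 921: h=0, probe 0,1,2,3 → found at 3.

4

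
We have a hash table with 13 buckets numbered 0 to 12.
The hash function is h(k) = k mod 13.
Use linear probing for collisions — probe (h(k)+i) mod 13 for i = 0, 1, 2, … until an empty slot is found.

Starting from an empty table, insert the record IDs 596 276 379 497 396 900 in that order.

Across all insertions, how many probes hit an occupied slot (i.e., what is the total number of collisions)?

596: h=11 -> slot 11
276: h=3 -> slot 3
379: h=2 -> slot 2
497: h=3, probe 3,4 -> slot 4
396: h=6 -> slot 6
900: h=3, probe 3,4,5 -> slot 5
Table: [∅, ∅, 379, 276, 497, 900, 396, ∅, ∅, ∅, ∅, 596, ∅]

3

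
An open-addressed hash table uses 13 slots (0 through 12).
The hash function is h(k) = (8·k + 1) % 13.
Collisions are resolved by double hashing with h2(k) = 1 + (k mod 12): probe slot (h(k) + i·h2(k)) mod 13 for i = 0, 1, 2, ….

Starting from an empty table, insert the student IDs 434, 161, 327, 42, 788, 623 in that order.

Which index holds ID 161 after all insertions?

8

Insert 434: h=2, slot 2 empty → index 2.
Insert 161: h=2, h2=6, slot 2 occupied → index 8.
Insert 327: h=4, slot 4 empty → index 4.
Insert 42: h=12, slot 12 empty → index 12.
Insert 788: h=0, slot 0 empty → index 0.
Insert 623: h=6, slot 6 empty → index 6.
Table: [788, ∅, 434, ∅, 327, ∅, 623, ∅, 161, ∅, ∅, ∅, 42]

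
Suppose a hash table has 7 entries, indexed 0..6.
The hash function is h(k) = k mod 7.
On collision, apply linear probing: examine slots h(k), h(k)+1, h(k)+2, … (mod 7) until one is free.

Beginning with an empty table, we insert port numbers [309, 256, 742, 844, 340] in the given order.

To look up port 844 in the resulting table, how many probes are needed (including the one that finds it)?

2

309 hashes to 1; slot 1 is free → place at 1.
256 hashes to 4; slot 4 is free → place at 4.
742 hashes to 0; slot 0 is free → place at 0.
844 hashes to 4; 4 taken → place at 5.
340 hashes to 4; 4,5 taken → place at 6.
Table: [742, 309, —, —, 256, 844, 340]
Lookup 844: h=4, probe 4,5 → found at 5.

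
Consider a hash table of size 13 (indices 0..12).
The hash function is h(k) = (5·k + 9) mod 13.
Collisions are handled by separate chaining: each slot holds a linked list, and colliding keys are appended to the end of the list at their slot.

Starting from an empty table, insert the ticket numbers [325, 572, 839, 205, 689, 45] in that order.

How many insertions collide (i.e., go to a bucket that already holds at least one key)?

325 -> bucket 9
572 -> bucket 9 (collision)
839 -> bucket 5
205 -> bucket 7
689 -> bucket 9 (collision)
45 -> bucket 0
Final buckets:
0: 45
1: _
2: _
3: _
4: _
5: 839
6: _
7: 205
8: _
9: 325 -> 572 -> 689
10: _
11: _
12: _

2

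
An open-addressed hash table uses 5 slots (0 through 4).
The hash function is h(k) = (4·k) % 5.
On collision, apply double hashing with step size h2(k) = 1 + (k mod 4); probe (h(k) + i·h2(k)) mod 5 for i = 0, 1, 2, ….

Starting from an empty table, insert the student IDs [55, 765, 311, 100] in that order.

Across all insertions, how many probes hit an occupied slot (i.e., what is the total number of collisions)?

2

55: h=0 -> slot 0
765: h=0, h2=2, probe 0,2 -> slot 2
311: h=4 -> slot 4
100: h=0, h2=1, probe 0,1 -> slot 1
Table: [55, 100, 765, -, 311]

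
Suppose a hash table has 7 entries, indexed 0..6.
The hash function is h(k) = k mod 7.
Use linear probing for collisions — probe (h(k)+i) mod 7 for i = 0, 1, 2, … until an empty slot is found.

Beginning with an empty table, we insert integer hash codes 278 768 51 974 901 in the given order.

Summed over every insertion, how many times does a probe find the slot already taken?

Insert 278: h=5, slot 5 empty -> index 5.
Insert 768: h=5, slot 5 occupied -> index 6.
Insert 51: h=2, slot 2 empty -> index 2.
Insert 974: h=1, slot 1 empty -> index 1.
Insert 901: h=5, slots 5,6 occupied -> index 0.
Table: [901, 974, 51, -, -, 278, 768]

3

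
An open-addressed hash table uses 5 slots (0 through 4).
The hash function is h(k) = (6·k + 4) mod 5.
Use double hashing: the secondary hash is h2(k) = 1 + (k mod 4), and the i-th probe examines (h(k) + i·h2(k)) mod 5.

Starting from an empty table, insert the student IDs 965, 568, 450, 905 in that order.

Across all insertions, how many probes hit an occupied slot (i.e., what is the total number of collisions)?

965 hashes to 4; slot 4 is free => place at 4.
568 hashes to 2; slot 2 is free => place at 2.
450 hashes to 4, h2=3; 4,2 taken => place at 0.
905 hashes to 4, h2=2; 4 taken => place at 1.
Table: [450, 905, 568, ., 965]

3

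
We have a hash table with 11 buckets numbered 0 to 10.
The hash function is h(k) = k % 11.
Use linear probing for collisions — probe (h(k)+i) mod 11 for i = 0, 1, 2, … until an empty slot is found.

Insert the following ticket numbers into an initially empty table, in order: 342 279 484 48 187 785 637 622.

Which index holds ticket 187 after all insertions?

342 hashes to 1; slot 1 is free => place at 1.
279 hashes to 4; slot 4 is free => place at 4.
484 hashes to 0; slot 0 is free => place at 0.
48 hashes to 4; 4 taken => place at 5.
187 hashes to 0; 0,1 taken => place at 2.
785 hashes to 4; 4,5 taken => place at 6.
637 hashes to 10; slot 10 is free => place at 10.
622 hashes to 6; 6 taken => place at 7.
Table: [484, 342, 187, ∅, 279, 48, 785, 622, ∅, ∅, 637]

2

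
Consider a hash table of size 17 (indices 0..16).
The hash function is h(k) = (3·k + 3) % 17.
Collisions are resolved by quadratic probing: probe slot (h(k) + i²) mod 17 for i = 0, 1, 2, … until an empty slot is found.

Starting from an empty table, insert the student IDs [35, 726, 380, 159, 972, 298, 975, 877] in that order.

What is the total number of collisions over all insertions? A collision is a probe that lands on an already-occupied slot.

6

35: h=6 -> slot 6
726: h=5 -> slot 5
380: h=4 -> slot 4
159: h=4, probe 4,5,8 -> slot 8
972: h=12 -> slot 12
298: h=13 -> slot 13
975: h=4, probe 4,5,8,13,3 -> slot 3
877: h=16 -> slot 16
Table: [∅, ∅, ∅, 975, 380, 726, 35, ∅, 159, ∅, ∅, ∅, 972, 298, ∅, ∅, 877]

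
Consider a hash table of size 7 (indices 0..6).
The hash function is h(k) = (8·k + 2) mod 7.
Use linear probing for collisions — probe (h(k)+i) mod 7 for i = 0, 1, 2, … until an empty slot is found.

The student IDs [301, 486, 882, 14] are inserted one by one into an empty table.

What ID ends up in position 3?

882

301 hashes to 2; slot 2 is free → place at 2.
486 hashes to 5; slot 5 is free → place at 5.
882 hashes to 2; 2 taken → place at 3.
14 hashes to 2; 2,3 taken → place at 4.
Table: [∅, ∅, 301, 882, 14, 486, ∅]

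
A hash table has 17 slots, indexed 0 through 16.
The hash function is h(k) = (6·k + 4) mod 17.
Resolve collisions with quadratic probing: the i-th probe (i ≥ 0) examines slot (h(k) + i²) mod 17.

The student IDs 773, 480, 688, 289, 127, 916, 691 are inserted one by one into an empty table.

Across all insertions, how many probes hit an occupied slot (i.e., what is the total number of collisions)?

4

773: h=1 => slot 1
480: h=11 => slot 11
688: h=1, probe 1,2 => slot 2
289: h=4 => slot 4
127: h=1, probe 1,2,5 => slot 5
916: h=9 => slot 9
691: h=2, probe 2,3 => slot 3
Table: [_, 773, 688, 691, 289, 127, _, _, _, 916, _, 480, _, _, _, _, _]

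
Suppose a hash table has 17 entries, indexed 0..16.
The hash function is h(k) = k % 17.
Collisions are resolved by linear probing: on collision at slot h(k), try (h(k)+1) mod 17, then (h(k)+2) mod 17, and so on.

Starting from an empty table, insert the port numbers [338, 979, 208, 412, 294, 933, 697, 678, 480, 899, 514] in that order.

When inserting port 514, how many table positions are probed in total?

5

338: h=15 => slot 15
979: h=10 => slot 10
208: h=4 => slot 4
412: h=4, probe 4,5 => slot 5
294: h=5, probe 5,6 => slot 6
933: h=15, probe 15,16 => slot 16
697: h=0 => slot 0
678: h=15, probe 15,16,0,1 => slot 1
480: h=4, probe 4,5,6,7 => slot 7
899: h=15, probe 15,16,0,1,2 => slot 2
514: h=4, probe 4,5,6,7,8 => slot 8
Table: [697, 678, 899, ., 208, 412, 294, 480, 514, ., 979, ., ., ., ., 338, 933]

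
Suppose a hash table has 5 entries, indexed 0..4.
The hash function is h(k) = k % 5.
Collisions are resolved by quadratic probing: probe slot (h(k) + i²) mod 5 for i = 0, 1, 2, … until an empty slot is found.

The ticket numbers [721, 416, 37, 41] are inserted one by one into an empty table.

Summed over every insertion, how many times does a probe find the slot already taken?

4

Insert 721: h=1, slot 1 empty => index 1.
Insert 416: h=1, slot 1 occupied => index 2.
Insert 37: h=2, slot 2 occupied => index 3.
Insert 41: h=1, slots 1,2 occupied => index 0.
Table: [41, 721, 416, 37, -]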